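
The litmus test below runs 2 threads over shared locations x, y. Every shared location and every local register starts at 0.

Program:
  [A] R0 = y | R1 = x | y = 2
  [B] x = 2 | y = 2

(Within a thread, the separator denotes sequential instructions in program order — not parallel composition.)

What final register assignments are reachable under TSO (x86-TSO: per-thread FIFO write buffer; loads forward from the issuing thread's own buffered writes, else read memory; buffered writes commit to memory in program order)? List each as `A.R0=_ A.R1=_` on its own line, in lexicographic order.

A.R0=0 A.R1=0
A.R0=0 A.R1=2
A.R0=2 A.R1=2

outcome vector order: (A.R0,A.R1)
|TSO outcomes| = 3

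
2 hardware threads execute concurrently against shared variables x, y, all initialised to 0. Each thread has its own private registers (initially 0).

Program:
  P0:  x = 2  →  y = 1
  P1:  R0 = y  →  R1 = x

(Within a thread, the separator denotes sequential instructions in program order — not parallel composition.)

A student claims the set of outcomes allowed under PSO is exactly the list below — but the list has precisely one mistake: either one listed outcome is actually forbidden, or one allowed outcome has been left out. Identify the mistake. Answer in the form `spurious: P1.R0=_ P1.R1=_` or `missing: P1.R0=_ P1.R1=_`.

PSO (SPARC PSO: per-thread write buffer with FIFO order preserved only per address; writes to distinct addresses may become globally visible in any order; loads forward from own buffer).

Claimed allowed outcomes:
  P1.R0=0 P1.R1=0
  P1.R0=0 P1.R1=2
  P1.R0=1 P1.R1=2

missing: P1.R0=1 P1.R1=0

outcome vector order: (P1.R0,P1.R1)
under PSO → (0,0), (0,2), (1,0), (1,2)
PSO∖claimed = {(1,0)}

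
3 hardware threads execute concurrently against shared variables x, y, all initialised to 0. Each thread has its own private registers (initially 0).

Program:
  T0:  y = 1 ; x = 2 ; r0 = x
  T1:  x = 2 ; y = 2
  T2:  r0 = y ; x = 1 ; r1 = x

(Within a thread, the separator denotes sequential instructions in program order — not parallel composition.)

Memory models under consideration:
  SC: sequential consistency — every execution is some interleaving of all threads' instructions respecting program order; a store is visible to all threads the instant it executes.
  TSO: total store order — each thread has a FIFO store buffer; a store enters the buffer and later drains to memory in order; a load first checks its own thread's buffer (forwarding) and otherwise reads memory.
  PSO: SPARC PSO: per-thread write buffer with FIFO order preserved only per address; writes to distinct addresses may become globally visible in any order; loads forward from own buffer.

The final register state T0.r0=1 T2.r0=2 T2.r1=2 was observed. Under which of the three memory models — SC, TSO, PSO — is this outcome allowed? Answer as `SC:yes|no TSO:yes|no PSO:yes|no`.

outcome vector order: (T0.r0,T2.r0,T2.r1)
under SC → 1/0/1; 1/0/2; 1/1/1; 1/1/2; 1/2/1; 2/0/1; 2/0/2; 2/1/1; 2/1/2; 2/2/1; 2/2/2
under TSO → 1/0/1; 1/0/2; 1/1/1; 1/1/2; 1/2/1; 2/0/1; 2/0/2; 2/1/1; 2/1/2; 2/2/1; 2/2/2
under PSO → 1/0/1; 1/0/2; 1/1/1; 1/1/2; 1/2/1; 1/2/2; 2/0/1; 2/0/2; 2/1/1; 2/1/2; 2/2/1; 2/2/2
target 1/2/2 ∈ {PSO}

SC:no TSO:no PSO:yes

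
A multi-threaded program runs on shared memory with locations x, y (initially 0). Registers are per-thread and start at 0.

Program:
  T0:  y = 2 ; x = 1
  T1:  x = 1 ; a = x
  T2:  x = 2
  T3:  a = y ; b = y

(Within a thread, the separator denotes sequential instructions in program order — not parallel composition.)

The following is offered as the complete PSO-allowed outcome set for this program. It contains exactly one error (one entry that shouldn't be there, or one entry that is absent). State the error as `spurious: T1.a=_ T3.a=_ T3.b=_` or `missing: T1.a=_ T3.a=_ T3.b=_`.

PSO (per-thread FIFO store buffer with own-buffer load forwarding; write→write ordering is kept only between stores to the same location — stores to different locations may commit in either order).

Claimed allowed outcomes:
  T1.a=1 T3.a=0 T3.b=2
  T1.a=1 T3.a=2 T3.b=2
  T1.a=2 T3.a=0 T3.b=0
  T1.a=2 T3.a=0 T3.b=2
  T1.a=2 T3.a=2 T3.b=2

missing: T1.a=1 T3.a=0 T3.b=0

outcome vector order: (T1.a,T3.a,T3.b)
[PSO] allowed = {100 102 122 200 202 222}
PSO∖claimed = {100}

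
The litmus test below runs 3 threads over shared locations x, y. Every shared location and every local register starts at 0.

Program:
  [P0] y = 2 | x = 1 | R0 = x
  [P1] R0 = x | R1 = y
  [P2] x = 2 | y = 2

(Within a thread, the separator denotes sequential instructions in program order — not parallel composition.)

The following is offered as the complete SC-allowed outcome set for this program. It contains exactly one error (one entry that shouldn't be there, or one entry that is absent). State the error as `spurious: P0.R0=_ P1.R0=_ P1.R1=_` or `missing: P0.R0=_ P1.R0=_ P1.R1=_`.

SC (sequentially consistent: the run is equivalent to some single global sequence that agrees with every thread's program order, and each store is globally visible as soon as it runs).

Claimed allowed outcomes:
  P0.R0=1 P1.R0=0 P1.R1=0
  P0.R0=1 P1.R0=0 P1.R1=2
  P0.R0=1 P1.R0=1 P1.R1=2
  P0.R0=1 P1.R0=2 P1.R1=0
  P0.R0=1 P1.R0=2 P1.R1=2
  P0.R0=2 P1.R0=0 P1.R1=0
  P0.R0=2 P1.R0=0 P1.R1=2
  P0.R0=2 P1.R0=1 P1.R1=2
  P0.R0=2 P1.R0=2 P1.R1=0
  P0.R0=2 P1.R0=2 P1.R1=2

spurious: P0.R0=2 P1.R0=2 P1.R1=0

outcome vector order: (P0.R0,P1.R0,P1.R1)
[SC] allowed = {(1,0,0) (1,0,2) (1,1,2) (1,2,0) (1,2,2) (2,0,0) (2,0,2) (2,1,2) (2,2,2)}
claimed∖SC = {(2,2,0)}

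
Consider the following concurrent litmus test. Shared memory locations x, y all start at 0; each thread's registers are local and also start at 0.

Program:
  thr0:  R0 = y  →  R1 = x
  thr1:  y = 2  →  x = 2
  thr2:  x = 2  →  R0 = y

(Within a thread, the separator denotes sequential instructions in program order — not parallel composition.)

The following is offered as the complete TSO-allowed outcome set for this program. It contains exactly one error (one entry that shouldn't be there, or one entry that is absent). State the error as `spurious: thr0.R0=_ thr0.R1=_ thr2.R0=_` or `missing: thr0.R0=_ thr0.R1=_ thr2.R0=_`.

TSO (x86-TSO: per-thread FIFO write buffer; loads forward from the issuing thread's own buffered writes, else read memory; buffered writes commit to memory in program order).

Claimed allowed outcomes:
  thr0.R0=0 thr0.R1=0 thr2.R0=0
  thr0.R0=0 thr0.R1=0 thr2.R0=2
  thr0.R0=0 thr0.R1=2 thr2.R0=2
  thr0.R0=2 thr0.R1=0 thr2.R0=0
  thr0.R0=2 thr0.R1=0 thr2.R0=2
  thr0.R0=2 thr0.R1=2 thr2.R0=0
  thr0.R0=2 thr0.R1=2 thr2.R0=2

missing: thr0.R0=0 thr0.R1=2 thr2.R0=0

outcome vector order: (thr0.R0,thr0.R1,thr2.R0)
TSO: 8 outcomes — {000; 002; 020; 022; 200; 202; 220; 222}
TSO∖claimed = {020}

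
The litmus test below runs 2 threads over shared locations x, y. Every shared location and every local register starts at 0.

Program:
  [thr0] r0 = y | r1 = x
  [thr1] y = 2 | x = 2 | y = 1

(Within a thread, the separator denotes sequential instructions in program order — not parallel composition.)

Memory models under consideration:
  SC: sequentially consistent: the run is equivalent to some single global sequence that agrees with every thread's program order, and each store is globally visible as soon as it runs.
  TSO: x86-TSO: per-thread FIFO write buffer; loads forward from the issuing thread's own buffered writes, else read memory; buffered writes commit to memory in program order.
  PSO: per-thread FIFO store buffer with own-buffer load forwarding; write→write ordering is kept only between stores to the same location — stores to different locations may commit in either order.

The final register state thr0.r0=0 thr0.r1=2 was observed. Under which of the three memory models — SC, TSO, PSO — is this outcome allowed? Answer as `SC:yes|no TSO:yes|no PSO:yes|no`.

SC:yes TSO:yes PSO:yes

outcome vector order: (thr0.r0,thr0.r1)
SC: 5 outcomes — {00; 02; 12; 20; 22}
TSO: 5 outcomes — {00; 02; 12; 20; 22}
PSO: 6 outcomes — {00; 02; 10; 12; 20; 22}
target 02 ∈ {SC,TSO,PSO}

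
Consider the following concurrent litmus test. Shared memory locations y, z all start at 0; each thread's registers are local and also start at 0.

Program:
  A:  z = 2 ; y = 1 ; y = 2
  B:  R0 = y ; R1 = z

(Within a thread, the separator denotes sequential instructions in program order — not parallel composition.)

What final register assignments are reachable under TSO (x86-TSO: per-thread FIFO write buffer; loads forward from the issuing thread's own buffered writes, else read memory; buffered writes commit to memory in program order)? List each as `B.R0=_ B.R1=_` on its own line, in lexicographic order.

outcome vector order: (B.R0,B.R1)
|TSO outcomes| = 4

B.R0=0 B.R1=0
B.R0=0 B.R1=2
B.R0=1 B.R1=2
B.R0=2 B.R1=2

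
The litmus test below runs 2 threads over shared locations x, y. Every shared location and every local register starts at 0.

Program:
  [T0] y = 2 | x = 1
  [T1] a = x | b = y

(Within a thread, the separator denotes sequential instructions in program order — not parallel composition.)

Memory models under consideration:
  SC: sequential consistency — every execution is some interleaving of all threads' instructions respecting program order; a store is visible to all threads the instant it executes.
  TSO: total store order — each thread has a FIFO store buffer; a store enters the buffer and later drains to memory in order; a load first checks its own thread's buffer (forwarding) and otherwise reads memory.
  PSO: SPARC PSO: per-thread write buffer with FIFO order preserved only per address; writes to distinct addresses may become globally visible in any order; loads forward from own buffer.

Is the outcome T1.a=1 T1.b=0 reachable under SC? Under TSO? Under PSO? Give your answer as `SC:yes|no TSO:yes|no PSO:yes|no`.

outcome vector order: (T1.a,T1.b)
under SC → (0,0); (0,2); (1,2)
under TSO → (0,0); (0,2); (1,2)
under PSO → (0,0); (0,2); (1,0); (1,2)
target (1,0) ∈ {PSO}

SC:no TSO:no PSO:yes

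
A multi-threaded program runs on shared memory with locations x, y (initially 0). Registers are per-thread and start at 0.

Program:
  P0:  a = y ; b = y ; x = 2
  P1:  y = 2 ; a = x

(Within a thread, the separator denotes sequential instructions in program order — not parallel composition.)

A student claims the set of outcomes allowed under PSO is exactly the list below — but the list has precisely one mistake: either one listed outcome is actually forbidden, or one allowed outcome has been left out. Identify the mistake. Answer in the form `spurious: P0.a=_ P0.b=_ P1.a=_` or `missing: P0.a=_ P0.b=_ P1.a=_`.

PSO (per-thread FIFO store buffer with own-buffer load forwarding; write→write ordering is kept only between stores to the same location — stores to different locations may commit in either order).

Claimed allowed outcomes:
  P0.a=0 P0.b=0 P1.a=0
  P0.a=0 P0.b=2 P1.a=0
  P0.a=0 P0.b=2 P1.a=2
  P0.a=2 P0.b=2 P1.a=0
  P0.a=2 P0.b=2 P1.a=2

outcome vector order: (P0.a,P0.b,P1.a)
PSO (6): 0/0/0; 0/0/2; 0/2/0; 0/2/2; 2/2/0; 2/2/2
PSO∖claimed = {0/0/2}

missing: P0.a=0 P0.b=0 P1.a=2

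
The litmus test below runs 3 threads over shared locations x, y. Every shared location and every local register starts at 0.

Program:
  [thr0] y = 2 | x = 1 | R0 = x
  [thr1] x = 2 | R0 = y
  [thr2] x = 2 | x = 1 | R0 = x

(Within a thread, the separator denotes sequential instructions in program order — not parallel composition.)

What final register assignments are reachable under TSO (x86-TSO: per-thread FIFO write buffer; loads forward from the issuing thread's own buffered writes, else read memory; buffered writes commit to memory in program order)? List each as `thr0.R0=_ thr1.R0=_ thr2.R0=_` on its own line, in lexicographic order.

outcome vector order: (thr0.R0,thr1.R0,thr2.R0)
|TSO outcomes| = 8

thr0.R0=1 thr1.R0=0 thr2.R0=1
thr0.R0=1 thr1.R0=0 thr2.R0=2
thr0.R0=1 thr1.R0=2 thr2.R0=1
thr0.R0=1 thr1.R0=2 thr2.R0=2
thr0.R0=2 thr1.R0=0 thr2.R0=1
thr0.R0=2 thr1.R0=0 thr2.R0=2
thr0.R0=2 thr1.R0=2 thr2.R0=1
thr0.R0=2 thr1.R0=2 thr2.R0=2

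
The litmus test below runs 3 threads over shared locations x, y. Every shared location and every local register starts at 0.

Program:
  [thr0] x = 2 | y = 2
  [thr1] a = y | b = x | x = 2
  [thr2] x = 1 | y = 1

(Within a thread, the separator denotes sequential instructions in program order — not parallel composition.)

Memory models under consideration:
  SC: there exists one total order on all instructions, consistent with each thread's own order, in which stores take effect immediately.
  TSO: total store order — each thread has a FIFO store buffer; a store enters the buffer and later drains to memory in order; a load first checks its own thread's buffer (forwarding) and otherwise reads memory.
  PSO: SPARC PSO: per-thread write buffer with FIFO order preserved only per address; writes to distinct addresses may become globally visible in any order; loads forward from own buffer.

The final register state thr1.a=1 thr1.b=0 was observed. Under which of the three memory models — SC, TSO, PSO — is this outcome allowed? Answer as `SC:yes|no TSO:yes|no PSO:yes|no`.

SC:no TSO:no PSO:yes

outcome vector order: (thr1.a,thr1.b)
SC: 7 outcomes — {(0,0); (0,1); (0,2); (1,1); (1,2); (2,1); (2,2)}
TSO: 7 outcomes — {(0,0); (0,1); (0,2); (1,1); (1,2); (2,1); (2,2)}
PSO: 9 outcomes — {(0,0); (0,1); (0,2); (1,0); (1,1); (1,2); (2,0); (2,1); (2,2)}
target (1,0) ∈ {PSO}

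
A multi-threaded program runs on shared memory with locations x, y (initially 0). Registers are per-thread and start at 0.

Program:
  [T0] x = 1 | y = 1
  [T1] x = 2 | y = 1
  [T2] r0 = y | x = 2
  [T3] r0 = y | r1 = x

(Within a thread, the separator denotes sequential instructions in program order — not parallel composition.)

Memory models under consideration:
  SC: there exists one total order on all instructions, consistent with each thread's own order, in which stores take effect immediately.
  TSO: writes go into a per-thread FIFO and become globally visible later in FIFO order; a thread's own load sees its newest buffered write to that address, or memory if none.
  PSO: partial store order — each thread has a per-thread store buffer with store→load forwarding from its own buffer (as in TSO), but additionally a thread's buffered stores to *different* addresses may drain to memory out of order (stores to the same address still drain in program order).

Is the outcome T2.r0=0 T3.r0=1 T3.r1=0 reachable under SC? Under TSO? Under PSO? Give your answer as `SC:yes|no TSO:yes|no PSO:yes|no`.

outcome vector order: (T2.r0,T3.r0,T3.r1)
SC (10): (0,0,0); (0,0,1); (0,0,2); (0,1,1); (0,1,2); (1,0,0); (1,0,1); (1,0,2); (1,1,1); (1,1,2)
TSO (10): (0,0,0); (0,0,1); (0,0,2); (0,1,1); (0,1,2); (1,0,0); (1,0,1); (1,0,2); (1,1,1); (1,1,2)
PSO (12): (0,0,0); (0,0,1); (0,0,2); (0,1,0); (0,1,1); (0,1,2); (1,0,0); (1,0,1); (1,0,2); (1,1,0); (1,1,1); (1,1,2)
target (0,1,0) ∈ {PSO}

SC:no TSO:no PSO:yes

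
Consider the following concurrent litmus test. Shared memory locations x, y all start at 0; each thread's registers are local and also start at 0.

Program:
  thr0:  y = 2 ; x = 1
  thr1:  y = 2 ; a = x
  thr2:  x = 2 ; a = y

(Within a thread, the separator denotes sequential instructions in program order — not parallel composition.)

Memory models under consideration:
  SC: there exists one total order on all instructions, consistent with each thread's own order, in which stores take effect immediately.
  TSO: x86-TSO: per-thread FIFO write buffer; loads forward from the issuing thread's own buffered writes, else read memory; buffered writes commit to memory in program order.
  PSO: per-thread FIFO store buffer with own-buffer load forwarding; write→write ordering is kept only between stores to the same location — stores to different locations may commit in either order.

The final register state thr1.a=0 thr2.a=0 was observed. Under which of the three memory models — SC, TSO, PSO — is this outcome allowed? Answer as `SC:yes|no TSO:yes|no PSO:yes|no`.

SC:no TSO:yes PSO:yes

outcome vector order: (thr1.a,thr2.a)
[SC] allowed = {(0,2), (1,0), (1,2), (2,0), (2,2)}
[TSO] allowed = {(0,0), (0,2), (1,0), (1,2), (2,0), (2,2)}
[PSO] allowed = {(0,0), (0,2), (1,0), (1,2), (2,0), (2,2)}
target (0,0) ∈ {TSO,PSO}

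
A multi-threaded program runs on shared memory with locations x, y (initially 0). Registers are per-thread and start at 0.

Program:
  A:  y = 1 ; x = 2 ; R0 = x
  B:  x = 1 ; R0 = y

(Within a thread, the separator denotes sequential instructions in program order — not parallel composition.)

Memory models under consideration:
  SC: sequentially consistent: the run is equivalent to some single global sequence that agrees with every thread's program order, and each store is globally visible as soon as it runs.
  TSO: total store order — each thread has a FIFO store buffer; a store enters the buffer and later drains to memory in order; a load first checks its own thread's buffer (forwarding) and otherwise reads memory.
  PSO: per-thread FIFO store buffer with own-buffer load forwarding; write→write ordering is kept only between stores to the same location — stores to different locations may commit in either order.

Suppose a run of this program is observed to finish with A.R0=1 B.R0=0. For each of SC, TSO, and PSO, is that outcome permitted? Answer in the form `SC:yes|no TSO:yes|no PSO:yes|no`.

SC:no TSO:yes PSO:yes

outcome vector order: (A.R0,B.R0)
SC: 3 outcomes — {11; 20; 21}
TSO: 4 outcomes — {10; 11; 20; 21}
PSO: 4 outcomes — {10; 11; 20; 21}
target 10 ∈ {TSO,PSO}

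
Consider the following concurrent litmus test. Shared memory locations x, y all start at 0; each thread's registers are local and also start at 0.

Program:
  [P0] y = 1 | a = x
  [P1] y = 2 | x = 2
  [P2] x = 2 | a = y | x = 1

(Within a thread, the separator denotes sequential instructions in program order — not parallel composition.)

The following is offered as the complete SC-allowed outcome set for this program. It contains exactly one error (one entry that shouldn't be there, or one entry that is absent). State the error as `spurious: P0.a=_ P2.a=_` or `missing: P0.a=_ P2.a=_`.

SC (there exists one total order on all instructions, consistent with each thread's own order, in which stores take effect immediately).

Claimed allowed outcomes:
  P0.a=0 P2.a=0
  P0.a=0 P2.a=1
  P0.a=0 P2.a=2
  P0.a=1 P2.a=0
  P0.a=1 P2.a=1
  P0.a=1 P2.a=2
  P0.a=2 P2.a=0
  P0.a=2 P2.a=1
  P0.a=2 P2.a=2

spurious: P0.a=0 P2.a=0

outcome vector order: (P0.a,P2.a)
[SC] allowed = {<0 1>; <0 2>; <1 0>; <1 1>; <1 2>; <2 0>; <2 1>; <2 2>}
claimed∖SC = {<0 0>}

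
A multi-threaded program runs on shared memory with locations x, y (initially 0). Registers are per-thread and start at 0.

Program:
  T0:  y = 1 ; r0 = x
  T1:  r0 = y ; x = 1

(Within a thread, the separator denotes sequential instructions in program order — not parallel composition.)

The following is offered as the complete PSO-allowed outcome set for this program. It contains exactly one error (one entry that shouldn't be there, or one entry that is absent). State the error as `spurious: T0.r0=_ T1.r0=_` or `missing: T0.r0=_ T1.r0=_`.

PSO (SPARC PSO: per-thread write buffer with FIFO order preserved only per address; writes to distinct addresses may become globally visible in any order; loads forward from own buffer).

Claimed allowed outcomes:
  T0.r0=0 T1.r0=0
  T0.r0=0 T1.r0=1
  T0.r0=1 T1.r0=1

missing: T0.r0=1 T1.r0=0

outcome vector order: (T0.r0,T1.r0)
under PSO → (0,0); (0,1); (1,0); (1,1)
PSO∖claimed = {(1,0)}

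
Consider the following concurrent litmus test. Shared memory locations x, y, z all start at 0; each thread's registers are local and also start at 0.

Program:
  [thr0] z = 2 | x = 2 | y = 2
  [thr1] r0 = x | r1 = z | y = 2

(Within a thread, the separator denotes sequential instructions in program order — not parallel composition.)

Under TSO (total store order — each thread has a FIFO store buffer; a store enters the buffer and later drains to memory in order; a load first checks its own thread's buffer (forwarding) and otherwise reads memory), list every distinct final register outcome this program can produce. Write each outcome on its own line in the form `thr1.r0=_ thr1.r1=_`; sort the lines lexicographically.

outcome vector order: (thr1.r0,thr1.r1)
|TSO outcomes| = 3

thr1.r0=0 thr1.r1=0
thr1.r0=0 thr1.r1=2
thr1.r0=2 thr1.r1=2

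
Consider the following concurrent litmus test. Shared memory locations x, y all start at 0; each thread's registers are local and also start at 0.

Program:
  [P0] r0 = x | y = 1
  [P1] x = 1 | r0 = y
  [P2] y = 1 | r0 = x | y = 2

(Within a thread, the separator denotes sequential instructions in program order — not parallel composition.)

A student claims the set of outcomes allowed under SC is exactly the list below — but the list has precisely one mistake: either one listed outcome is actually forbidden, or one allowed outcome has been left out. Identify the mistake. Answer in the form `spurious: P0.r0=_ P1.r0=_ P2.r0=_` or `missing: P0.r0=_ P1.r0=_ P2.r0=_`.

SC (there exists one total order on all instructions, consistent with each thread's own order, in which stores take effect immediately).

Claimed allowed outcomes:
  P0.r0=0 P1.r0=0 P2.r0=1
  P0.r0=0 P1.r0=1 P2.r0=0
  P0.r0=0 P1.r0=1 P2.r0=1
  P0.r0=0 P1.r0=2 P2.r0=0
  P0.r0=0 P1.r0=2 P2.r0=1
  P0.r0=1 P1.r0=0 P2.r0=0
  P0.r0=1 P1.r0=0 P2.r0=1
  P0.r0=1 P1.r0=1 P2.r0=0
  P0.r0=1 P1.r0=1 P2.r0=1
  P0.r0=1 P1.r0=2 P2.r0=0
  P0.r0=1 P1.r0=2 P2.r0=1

outcome vector order: (P0.r0,P1.r0,P2.r0)
SC: 10 outcomes — {<0 0 1>, <0 1 0>, <0 1 1>, <0 2 0>, <0 2 1>, <1 0 1>, <1 1 0>, <1 1 1>, <1 2 0>, <1 2 1>}
claimed∖SC = {<1 0 0>}

spurious: P0.r0=1 P1.r0=0 P2.r0=0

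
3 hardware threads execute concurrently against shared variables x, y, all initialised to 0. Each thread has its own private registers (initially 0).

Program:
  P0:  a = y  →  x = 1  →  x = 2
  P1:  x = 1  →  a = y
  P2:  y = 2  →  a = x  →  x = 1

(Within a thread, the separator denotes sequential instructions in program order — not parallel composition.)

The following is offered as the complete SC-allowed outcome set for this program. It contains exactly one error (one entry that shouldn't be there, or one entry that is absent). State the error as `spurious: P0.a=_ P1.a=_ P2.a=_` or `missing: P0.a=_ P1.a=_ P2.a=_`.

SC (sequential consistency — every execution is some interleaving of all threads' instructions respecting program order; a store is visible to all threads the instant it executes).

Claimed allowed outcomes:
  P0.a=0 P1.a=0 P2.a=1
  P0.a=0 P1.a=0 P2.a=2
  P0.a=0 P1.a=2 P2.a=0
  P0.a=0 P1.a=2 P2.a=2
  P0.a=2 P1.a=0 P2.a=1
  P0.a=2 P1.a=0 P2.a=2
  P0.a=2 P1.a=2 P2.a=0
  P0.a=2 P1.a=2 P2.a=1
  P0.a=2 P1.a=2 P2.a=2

outcome vector order: (P0.a,P1.a,P2.a)
[SC] allowed = {(0,0,1); (0,0,2); (0,2,0); (0,2,1); (0,2,2); (2,0,1); (2,0,2); (2,2,0); (2,2,1); (2,2,2)}
SC∖claimed = {(0,2,1)}

missing: P0.a=0 P1.a=2 P2.a=1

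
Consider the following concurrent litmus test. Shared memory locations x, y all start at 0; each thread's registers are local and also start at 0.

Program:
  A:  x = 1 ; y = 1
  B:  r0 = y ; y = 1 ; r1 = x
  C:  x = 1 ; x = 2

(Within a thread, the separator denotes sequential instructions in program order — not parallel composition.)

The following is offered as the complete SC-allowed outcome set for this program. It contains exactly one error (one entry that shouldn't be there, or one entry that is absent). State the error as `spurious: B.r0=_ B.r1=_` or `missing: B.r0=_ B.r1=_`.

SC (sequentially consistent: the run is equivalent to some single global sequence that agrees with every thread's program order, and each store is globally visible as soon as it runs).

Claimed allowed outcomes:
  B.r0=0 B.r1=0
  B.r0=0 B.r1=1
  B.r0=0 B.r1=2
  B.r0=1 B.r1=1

missing: B.r0=1 B.r1=2

outcome vector order: (B.r0,B.r1)
SC (5): 00, 01, 02, 11, 12
SC∖claimed = {12}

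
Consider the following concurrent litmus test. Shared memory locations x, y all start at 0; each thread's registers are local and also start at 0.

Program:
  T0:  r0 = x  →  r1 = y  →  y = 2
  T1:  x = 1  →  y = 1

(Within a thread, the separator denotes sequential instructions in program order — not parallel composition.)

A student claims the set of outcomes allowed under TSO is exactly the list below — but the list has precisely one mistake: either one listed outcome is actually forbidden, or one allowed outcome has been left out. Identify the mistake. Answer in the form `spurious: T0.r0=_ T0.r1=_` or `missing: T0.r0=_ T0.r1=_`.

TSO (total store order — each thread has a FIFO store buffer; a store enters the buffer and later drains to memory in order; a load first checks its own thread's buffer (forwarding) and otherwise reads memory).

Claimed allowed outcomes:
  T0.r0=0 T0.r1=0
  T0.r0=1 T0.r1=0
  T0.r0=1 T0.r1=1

missing: T0.r0=0 T0.r1=1

outcome vector order: (T0.r0,T0.r1)
under TSO → <0 0>, <0 1>, <1 0>, <1 1>
TSO∖claimed = {<0 1>}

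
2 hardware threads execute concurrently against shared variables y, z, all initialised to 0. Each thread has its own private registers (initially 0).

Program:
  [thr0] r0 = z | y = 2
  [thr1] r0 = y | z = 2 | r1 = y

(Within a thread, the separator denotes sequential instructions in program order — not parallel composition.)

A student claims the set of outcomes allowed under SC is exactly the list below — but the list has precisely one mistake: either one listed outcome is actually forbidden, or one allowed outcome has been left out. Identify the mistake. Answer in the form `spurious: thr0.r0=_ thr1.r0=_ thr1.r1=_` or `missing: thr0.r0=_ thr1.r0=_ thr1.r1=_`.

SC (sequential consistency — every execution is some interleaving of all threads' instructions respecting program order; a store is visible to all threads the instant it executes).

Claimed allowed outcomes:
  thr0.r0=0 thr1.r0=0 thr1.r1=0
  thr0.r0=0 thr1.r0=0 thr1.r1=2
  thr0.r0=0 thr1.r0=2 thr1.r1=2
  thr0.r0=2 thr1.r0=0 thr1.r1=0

missing: thr0.r0=2 thr1.r0=0 thr1.r1=2

outcome vector order: (thr0.r0,thr1.r0,thr1.r1)
[SC] allowed = {<0 0 0> <0 0 2> <0 2 2> <2 0 0> <2 0 2>}
SC∖claimed = {<2 0 2>}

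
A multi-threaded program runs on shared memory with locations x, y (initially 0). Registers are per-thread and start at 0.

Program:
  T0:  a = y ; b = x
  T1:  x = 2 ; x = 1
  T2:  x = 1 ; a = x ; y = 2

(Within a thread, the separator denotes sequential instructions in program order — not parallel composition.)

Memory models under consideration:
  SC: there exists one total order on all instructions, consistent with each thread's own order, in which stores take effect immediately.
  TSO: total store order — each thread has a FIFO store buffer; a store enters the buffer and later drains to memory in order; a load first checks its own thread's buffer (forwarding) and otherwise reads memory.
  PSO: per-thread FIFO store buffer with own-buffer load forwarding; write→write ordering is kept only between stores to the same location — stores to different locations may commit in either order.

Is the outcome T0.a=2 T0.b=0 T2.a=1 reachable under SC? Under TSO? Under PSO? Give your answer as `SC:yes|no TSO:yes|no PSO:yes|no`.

outcome vector order: (T0.a,T0.b,T2.a)
SC: 10 outcomes — {001, 002, 011, 012, 021, 022, 211, 212, 221, 222}
TSO: 10 outcomes — {001, 002, 011, 012, 021, 022, 211, 212, 221, 222}
PSO: 11 outcomes — {001, 002, 011, 012, 021, 022, 201, 211, 212, 221, 222}
target 201 ∈ {PSO}

SC:no TSO:no PSO:yes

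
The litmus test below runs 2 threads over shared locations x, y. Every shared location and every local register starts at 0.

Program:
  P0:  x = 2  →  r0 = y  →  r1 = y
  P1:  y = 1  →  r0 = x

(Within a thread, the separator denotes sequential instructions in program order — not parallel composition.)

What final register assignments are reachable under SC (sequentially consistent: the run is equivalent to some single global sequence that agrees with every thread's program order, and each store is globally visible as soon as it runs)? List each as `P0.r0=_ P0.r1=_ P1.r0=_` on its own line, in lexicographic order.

outcome vector order: (P0.r0,P0.r1,P1.r0)
|SC outcomes| = 4

P0.r0=0 P0.r1=0 P1.r0=2
P0.r0=0 P0.r1=1 P1.r0=2
P0.r0=1 P0.r1=1 P1.r0=0
P0.r0=1 P0.r1=1 P1.r0=2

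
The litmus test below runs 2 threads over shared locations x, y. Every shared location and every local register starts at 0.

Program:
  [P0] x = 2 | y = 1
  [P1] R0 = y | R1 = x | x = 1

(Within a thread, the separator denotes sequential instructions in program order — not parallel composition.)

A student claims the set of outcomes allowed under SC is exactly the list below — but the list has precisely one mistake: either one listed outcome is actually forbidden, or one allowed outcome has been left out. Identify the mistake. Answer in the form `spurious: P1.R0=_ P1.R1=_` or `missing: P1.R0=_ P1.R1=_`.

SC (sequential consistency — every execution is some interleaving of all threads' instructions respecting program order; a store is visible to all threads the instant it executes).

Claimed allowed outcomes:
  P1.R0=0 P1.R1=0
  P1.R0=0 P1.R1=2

missing: P1.R0=1 P1.R1=2

outcome vector order: (P1.R0,P1.R1)
[SC] allowed = {<0 0> <0 2> <1 2>}
SC∖claimed = {<1 2>}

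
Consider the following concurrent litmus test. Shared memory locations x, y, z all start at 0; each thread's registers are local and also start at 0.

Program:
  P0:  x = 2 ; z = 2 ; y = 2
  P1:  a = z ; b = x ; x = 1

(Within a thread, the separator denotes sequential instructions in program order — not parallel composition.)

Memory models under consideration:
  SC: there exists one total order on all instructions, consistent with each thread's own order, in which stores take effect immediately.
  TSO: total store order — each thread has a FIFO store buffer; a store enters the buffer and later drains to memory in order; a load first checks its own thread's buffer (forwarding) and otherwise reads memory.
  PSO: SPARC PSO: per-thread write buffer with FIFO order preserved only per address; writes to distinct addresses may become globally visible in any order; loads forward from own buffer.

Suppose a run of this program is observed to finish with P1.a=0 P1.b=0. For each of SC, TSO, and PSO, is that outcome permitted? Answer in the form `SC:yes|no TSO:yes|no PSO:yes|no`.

outcome vector order: (P1.a,P1.b)
SC (3): (0,0); (0,2); (2,2)
TSO (3): (0,0); (0,2); (2,2)
PSO (4): (0,0); (0,2); (2,0); (2,2)
target (0,0) ∈ {SC,TSO,PSO}

SC:yes TSO:yes PSO:yes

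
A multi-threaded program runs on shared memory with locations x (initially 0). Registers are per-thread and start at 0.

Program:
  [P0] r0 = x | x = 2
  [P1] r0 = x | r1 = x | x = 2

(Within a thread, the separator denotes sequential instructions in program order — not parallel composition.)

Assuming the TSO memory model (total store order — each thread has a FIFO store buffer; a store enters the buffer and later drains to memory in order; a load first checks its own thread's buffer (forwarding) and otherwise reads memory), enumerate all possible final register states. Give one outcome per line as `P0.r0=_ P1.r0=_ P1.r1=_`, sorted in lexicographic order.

outcome vector order: (P0.r0,P1.r0,P1.r1)
|TSO outcomes| = 4

P0.r0=0 P1.r0=0 P1.r1=0
P0.r0=0 P1.r0=0 P1.r1=2
P0.r0=0 P1.r0=2 P1.r1=2
P0.r0=2 P1.r0=0 P1.r1=0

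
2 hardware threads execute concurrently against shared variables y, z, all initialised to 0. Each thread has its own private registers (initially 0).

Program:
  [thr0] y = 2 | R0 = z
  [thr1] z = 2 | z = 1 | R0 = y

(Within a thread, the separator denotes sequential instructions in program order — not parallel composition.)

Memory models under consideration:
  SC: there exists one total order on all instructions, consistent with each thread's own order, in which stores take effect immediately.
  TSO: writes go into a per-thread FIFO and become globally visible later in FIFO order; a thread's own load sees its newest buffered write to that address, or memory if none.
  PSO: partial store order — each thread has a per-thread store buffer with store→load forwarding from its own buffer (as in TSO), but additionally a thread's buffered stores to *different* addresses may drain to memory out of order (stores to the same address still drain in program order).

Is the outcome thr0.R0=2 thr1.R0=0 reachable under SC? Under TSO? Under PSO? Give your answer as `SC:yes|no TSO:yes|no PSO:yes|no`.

outcome vector order: (thr0.R0,thr1.R0)
SC: 4 outcomes — {0/2, 1/0, 1/2, 2/2}
TSO: 6 outcomes — {0/0, 0/2, 1/0, 1/2, 2/0, 2/2}
PSO: 6 outcomes — {0/0, 0/2, 1/0, 1/2, 2/0, 2/2}
target 2/0 ∈ {TSO,PSO}

SC:no TSO:yes PSO:yes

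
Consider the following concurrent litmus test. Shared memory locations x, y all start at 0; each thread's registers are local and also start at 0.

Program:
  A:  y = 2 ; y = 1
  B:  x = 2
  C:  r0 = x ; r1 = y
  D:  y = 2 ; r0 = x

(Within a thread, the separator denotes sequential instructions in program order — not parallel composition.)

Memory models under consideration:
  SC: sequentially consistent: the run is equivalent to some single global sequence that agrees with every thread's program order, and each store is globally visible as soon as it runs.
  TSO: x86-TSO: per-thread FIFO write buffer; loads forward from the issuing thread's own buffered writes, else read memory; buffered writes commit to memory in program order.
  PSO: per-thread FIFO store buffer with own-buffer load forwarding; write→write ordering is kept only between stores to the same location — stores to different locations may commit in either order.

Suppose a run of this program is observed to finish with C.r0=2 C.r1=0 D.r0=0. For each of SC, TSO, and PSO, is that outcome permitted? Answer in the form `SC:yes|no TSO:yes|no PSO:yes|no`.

outcome vector order: (C.r0,C.r1,D.r0)
under SC → 0/0/0; 0/0/2; 0/1/0; 0/1/2; 0/2/0; 0/2/2; 2/0/2; 2/1/0; 2/1/2; 2/2/0; 2/2/2
under TSO → 0/0/0; 0/0/2; 0/1/0; 0/1/2; 0/2/0; 0/2/2; 2/0/0; 2/0/2; 2/1/0; 2/1/2; 2/2/0; 2/2/2
under PSO → 0/0/0; 0/0/2; 0/1/0; 0/1/2; 0/2/0; 0/2/2; 2/0/0; 2/0/2; 2/1/0; 2/1/2; 2/2/0; 2/2/2
target 2/0/0 ∈ {TSO,PSO}

SC:no TSO:yes PSO:yes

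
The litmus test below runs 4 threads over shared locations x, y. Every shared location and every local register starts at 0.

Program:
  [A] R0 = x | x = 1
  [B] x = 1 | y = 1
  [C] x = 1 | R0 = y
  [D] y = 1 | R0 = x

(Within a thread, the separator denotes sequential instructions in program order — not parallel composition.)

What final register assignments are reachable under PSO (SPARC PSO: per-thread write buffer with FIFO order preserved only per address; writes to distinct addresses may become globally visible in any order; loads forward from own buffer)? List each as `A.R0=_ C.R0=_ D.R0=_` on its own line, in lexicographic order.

A.R0=0 C.R0=0 D.R0=0
A.R0=0 C.R0=0 D.R0=1
A.R0=0 C.R0=1 D.R0=0
A.R0=0 C.R0=1 D.R0=1
A.R0=1 C.R0=0 D.R0=0
A.R0=1 C.R0=0 D.R0=1
A.R0=1 C.R0=1 D.R0=0
A.R0=1 C.R0=1 D.R0=1

outcome vector order: (A.R0,C.R0,D.R0)
|PSO outcomes| = 8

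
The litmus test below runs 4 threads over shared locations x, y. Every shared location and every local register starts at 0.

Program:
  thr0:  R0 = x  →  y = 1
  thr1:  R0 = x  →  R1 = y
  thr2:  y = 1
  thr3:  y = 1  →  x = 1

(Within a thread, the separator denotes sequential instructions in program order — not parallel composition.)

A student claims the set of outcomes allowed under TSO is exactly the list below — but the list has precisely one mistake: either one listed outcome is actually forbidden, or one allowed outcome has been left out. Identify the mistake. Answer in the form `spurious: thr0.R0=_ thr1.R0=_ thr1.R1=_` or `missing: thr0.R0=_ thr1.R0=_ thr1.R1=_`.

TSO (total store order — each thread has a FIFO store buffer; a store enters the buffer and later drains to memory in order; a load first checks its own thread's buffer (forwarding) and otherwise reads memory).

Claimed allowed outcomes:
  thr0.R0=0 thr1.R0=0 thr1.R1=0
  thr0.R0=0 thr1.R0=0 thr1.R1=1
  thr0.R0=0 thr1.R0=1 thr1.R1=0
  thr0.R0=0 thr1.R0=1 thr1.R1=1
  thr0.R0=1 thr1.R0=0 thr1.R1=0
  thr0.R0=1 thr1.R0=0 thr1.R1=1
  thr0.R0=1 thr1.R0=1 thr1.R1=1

spurious: thr0.R0=0 thr1.R0=1 thr1.R1=0

outcome vector order: (thr0.R0,thr1.R0,thr1.R1)
TSO: 6 outcomes — {(0,0,0); (0,0,1); (0,1,1); (1,0,0); (1,0,1); (1,1,1)}
claimed∖TSO = {(0,1,0)}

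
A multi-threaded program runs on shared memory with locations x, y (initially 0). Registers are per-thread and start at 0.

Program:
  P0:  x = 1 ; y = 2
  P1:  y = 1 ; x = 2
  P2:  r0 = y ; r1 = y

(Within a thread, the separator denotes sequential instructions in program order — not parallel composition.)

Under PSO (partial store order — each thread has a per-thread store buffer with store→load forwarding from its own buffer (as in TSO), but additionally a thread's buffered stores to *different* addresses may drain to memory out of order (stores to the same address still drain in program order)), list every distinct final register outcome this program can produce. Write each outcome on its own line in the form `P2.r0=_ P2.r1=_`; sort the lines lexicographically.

outcome vector order: (P2.r0,P2.r1)
|PSO outcomes| = 7

P2.r0=0 P2.r1=0
P2.r0=0 P2.r1=1
P2.r0=0 P2.r1=2
P2.r0=1 P2.r1=1
P2.r0=1 P2.r1=2
P2.r0=2 P2.r1=1
P2.r0=2 P2.r1=2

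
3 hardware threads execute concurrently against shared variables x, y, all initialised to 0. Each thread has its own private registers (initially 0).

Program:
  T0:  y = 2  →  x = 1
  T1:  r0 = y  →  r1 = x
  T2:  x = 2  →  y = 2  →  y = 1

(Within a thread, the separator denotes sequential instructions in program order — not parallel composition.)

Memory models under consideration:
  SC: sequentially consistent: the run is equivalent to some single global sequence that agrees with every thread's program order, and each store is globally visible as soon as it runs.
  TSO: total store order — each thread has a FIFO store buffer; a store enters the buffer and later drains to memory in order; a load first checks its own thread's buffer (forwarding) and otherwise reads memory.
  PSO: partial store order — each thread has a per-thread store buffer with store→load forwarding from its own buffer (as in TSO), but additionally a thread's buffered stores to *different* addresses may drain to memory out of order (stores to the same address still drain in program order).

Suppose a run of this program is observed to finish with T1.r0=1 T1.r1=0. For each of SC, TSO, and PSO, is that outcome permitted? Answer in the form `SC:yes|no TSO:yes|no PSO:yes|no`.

outcome vector order: (T1.r0,T1.r1)
[SC] allowed = {00 01 02 11 12 20 21 22}
[TSO] allowed = {00 01 02 11 12 20 21 22}
[PSO] allowed = {00 01 02 10 11 12 20 21 22}
target 10 ∈ {PSO}

SC:no TSO:no PSO:yes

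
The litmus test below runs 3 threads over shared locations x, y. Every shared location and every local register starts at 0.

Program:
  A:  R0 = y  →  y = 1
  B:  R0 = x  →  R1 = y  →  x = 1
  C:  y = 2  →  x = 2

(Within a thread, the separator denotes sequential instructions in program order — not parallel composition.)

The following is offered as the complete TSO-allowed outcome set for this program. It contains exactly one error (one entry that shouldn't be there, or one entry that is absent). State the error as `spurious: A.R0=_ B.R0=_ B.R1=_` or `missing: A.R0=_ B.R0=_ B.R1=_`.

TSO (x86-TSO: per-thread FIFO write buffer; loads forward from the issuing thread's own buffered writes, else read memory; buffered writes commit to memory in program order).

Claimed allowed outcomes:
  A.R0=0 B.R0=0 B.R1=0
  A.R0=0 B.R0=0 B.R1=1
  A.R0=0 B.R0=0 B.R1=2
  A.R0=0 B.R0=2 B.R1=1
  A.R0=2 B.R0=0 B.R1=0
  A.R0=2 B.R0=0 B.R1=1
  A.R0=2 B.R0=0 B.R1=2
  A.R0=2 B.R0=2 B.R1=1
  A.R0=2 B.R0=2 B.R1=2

missing: A.R0=0 B.R0=2 B.R1=2

outcome vector order: (A.R0,B.R0,B.R1)
TSO: 10 outcomes — {(0,0,0); (0,0,1); (0,0,2); (0,2,1); (0,2,2); (2,0,0); (2,0,1); (2,0,2); (2,2,1); (2,2,2)}
TSO∖claimed = {(0,2,2)}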